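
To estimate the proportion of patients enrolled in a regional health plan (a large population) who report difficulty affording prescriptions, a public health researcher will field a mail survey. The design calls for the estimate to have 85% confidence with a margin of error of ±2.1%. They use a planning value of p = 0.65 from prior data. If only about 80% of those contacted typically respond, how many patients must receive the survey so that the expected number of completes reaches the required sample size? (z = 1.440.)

1338

Completed interviews needed: n₀ = 1.440² × 0.2275 / 0.021² ≈ 1069.71 → 1070.
At an 80% response rate, contacts needed = 1070 / 0.80 ≈ 1337.50 → 1338.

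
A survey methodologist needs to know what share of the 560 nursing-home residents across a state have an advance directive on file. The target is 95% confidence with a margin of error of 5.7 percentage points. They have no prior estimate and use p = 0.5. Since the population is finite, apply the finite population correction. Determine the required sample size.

194

For 95% confidence, z = 1.960.
Unadjusted: n₀ = 1.960² × 0.50 × 0.50 / 0.057² ≈ 295.60, so n₀ = 296.
Finite population correction with N = 560: n = n₀ / (1 + (n₀−1)/N) = 296 / (1 + 295/560) = 296 / 1.5268 ≈ 193.87.
Rounding up, n = 194.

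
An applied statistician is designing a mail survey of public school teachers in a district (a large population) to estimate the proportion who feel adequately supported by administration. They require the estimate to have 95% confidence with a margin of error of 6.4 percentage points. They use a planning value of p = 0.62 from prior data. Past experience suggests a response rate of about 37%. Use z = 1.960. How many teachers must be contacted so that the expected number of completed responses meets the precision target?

Completed interviews needed: n₀ = 1.960² × 0.2356 / 0.064² ≈ 220.97 → 221.
At a 37% response rate, contacts needed = 221 / 0.37 ≈ 597.30 → 598.

598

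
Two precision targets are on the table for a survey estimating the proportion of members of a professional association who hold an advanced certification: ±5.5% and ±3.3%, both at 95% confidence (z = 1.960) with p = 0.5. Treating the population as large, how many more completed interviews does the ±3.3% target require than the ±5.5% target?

At ±5.5%: n = 1.960² × 0.2500 / 0.055² ≈ 317.49 → 318.
At ±3.3%: n = 1.960² × 0.2500 / 0.033² ≈ 881.91 → 882.
Additional respondents: 882 − 318 = 564.

564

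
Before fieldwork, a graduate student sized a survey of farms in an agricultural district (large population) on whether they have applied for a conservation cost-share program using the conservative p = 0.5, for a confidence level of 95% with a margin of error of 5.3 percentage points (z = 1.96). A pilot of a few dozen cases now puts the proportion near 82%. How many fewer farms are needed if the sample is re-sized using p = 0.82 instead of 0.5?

Conservative (p = 0.5): n = 1.96² × 0.25 / 0.053² ≈ 341.90 → 342.
Using p = 0.82: p(1−p) = 0.1476, so n = 1.96² × 0.1476 / 0.053² ≈ 201.86 → 202.
Reduction: 342 − 202 = 140.

140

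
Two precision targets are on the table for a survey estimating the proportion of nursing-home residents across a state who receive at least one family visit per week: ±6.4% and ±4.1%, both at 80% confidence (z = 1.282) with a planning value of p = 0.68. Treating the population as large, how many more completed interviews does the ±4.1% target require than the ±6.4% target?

125

At ±6.4%: n = 1.282² × 0.2176 / 0.064² ≈ 87.31 → 88.
At ±4.1%: n = 1.282² × 0.2176 / 0.041² ≈ 212.75 → 213.
Additional respondents: 213 − 88 = 125.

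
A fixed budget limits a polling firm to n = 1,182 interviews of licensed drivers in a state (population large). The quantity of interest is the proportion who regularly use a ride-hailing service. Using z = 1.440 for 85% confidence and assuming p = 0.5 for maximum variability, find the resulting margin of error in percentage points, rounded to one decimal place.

SE(p̂) = √[p(1−p)/n] = √[0.2500/1182] = 0.01454.
E = z × SE = 1.440 × 0.01454 = 0.02094, or 2.1 percentage points.

2.1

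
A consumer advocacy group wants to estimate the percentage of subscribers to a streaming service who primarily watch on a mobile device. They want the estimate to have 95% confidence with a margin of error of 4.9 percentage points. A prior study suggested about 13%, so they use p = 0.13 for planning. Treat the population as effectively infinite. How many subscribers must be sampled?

For 95% confidence, z = 1.960.
With p = 0.13, p(1−p) = 0.1131.
n = z²·p(1−p)/E² = 1.960² × 0.1131 / 0.049² = 3.8416 × 0.1131 / 0.002401 ≈ 180.96.
Rounding up gives n = 181.

181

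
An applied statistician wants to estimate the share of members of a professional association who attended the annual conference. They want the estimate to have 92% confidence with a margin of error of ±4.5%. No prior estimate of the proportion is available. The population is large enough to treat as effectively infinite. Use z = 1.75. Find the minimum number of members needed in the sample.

379

With no prior estimate, use p = 0.5, giving p(1−p) = 0.25.
n = z²·p(1−p)/E² = 1.75² × 0.2500 / 0.045² = 3.0625 × 0.2500 / 0.002025 ≈ 378.09.
Rounding up gives n = 379.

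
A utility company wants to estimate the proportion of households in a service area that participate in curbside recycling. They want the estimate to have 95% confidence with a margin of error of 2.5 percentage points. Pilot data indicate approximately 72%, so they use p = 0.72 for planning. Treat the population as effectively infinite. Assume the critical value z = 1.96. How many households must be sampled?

1240

With p = 0.72, p(1−p) = 0.2016.
n = z²·p(1−p)/E² = 1.96² × 0.2016 / 0.025² = 3.8416 × 0.2016 / 0.000625 ≈ 1239.15.
Rounding up gives n = 1240.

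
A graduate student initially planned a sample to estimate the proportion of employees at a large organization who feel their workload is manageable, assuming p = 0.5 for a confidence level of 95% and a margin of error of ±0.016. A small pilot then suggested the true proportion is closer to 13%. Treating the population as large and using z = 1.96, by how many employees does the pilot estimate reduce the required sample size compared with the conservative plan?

Conservative (p = 0.5): n = 1.96² × 0.25 / 0.016² ≈ 3751.56 → 3752.
Using p = 0.13: p(1−p) = 0.1131, so n = 1.96² × 0.1131 / 0.016² ≈ 1697.21 → 1698.
Reduction: 3752 − 1698 = 2054.

2054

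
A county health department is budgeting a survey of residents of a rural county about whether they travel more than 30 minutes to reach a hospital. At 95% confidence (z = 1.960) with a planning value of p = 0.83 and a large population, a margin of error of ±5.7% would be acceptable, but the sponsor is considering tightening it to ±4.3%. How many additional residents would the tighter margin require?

127

At ±5.7%: n = 1.960² × 0.1411 / 0.057² ≈ 166.84 → 167.
At ±4.3%: n = 1.960² × 0.1411 / 0.043² ≈ 293.16 → 294.
Additional respondents: 294 − 167 = 127.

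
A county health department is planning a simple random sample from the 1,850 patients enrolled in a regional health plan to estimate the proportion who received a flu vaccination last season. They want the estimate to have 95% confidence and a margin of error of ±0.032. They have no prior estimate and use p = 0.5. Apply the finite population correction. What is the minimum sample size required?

For 95% confidence, z = 1.960.
Unadjusted: n₀ = 1.960² × 0.50 × 0.50 / 0.032² ≈ 937.89, so n₀ = 938.
Finite population correction with N = 1,850: n = n₀ / (1 + (n₀−1)/N) = 938 / (1 + 937/1850) = 938 / 1.5065 ≈ 622.64.
Rounding up, n = 623.

623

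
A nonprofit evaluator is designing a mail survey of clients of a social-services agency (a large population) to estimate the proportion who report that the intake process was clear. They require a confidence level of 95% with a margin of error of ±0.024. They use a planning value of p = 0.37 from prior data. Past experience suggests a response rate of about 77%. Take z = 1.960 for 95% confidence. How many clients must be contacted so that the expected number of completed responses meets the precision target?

Completed interviews needed: n₀ = 1.960² × 0.2331 / 0.024² ≈ 1554.65 → 1555.
At a 77% response rate, contacts needed = 1555 / 0.77 ≈ 2019.48 → 2020.

2020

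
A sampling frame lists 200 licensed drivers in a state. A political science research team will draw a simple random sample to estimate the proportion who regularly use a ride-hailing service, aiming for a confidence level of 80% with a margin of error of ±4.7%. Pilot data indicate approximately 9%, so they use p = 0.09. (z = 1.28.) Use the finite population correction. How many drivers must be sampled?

Unadjusted: n₀ = 1.28² × 0.09 × 0.91 / 0.047² ≈ 60.74, so n₀ = 61.
Finite population correction with N = 200: n = n₀ / (1 + (n₀−1)/N) = 61 / (1 + 60/200) = 61 / 1.3000 ≈ 46.92.
Rounding up, n = 47.

47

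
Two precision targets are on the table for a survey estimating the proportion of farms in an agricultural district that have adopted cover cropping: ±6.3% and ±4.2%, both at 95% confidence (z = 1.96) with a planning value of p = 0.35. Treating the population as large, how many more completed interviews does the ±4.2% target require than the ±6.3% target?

275

At ±6.3%: n = 1.96² × 0.2275 / 0.063² ≈ 220.20 → 221.
At ±4.2%: n = 1.96² × 0.2275 / 0.042² ≈ 495.44 → 496.
Additional respondents: 496 − 221 = 275.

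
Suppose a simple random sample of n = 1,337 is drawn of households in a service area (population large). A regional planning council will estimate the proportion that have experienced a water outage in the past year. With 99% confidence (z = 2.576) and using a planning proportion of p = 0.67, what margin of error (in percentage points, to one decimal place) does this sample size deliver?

3.3

SE(p̂) = √[p(1−p)/n] = √[0.2211/1337] = 0.01286.
E = z × SE = 2.576 × 0.01286 = 0.03313, or 3.3 percentage points.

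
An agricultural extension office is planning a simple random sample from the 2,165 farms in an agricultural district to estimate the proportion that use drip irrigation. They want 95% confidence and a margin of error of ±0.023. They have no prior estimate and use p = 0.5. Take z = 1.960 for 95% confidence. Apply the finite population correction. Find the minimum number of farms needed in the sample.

Unadjusted: n₀ = 1.960² × 0.50 × 0.50 / 0.023² ≈ 1815.50, so n₀ = 1816.
Finite population correction with N = 2,165: n = n₀ / (1 + (n₀−1)/N) = 1816 / (1 + 1815/2165) = 1816 / 1.8383 ≈ 987.85.
Rounding up, n = 988.

988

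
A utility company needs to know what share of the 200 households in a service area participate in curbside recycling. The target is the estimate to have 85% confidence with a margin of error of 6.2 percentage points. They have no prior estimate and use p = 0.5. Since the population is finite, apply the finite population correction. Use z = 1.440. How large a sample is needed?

81

Unadjusted: n₀ = 1.440² × 0.50 × 0.50 / 0.062² ≈ 134.86, so n₀ = 135.
Finite population correction with N = 200: n = n₀ / (1 + (n₀−1)/N) = 135 / (1 + 134/200) = 135 / 1.6700 ≈ 80.84.
Rounding up, n = 81.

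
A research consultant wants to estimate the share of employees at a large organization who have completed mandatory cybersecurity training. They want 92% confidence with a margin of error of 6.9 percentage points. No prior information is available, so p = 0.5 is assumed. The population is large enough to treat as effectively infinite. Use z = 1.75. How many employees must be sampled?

With p = 0.5, p(1−p) = 0.25.
n = z²·p(1−p)/E² = 1.75² × 0.2500 / 0.069² = 3.0625 × 0.2500 / 0.004761 ≈ 160.81.
Rounding up gives n = 161.

161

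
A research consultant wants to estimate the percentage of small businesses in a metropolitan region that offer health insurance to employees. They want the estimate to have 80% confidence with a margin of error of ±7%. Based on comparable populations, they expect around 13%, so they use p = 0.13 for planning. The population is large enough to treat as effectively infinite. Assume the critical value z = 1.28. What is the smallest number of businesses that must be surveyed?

With p = 0.13, p(1−p) = 0.1131.
n = z²·p(1−p)/E² = 1.28² × 0.1131 / 0.070² = 1.6384 × 0.1131 / 0.004900 ≈ 37.82.
Rounding up gives n = 38.

38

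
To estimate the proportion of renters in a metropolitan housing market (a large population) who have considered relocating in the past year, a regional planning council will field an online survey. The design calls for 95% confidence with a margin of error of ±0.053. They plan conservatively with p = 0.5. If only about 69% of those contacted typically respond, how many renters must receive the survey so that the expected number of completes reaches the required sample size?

496

For 95% confidence, z = 1.960.
Completed interviews needed: n₀ = 1.960² × 0.2500 / 0.053² ≈ 341.90 → 342.
At a 69% response rate, contacts needed = 342 / 0.69 ≈ 495.65 → 496.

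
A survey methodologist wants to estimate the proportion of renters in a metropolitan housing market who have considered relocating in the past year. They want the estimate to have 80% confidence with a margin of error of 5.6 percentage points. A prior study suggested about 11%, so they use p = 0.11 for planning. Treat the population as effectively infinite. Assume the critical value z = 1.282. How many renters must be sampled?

With p = 0.11, p(1−p) = 0.0979.
n = z²·p(1−p)/E² = 1.282² × 0.0979 / 0.056² = 1.6435 × 0.0979 / 0.003136 ≈ 51.31.
Rounding up gives n = 52.

52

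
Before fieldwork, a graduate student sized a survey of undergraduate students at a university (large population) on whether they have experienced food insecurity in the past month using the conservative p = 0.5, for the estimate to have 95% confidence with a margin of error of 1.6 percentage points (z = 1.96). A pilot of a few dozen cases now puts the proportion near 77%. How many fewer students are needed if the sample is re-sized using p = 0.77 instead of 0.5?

Conservative (p = 0.5): n = 1.96² × 0.25 / 0.016² ≈ 3751.56 → 3752.
Using p = 0.77: p(1−p) = 0.1771, so n = 1.96² × 0.1771 / 0.016² ≈ 2657.61 → 2658.
Reduction: 3752 − 2658 = 1094.

1094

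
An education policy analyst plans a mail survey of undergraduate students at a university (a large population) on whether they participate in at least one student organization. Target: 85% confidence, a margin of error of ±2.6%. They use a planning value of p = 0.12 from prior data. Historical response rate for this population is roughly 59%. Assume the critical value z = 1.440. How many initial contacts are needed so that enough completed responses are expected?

Completed interviews needed: n₀ = 1.440² × 0.1056 / 0.026² ≈ 323.92 → 324.
At a 59% response rate, contacts needed = 324 / 0.59 ≈ 549.15 → 550.

550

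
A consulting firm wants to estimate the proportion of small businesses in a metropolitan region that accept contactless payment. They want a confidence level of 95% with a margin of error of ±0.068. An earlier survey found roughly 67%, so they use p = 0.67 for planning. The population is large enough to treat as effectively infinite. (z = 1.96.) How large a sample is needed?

With p = 0.67, p(1−p) = 0.2211.
n = z²·p(1−p)/E² = 1.96² × 0.2211 / 0.068² = 3.8416 × 0.2211 / 0.004624 ≈ 183.69.
Rounding up gives n = 184.

184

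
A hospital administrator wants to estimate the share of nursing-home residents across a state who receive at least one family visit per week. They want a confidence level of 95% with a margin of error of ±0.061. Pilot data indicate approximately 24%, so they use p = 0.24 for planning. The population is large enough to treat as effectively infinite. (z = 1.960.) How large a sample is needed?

189

With p = 0.24, p(1−p) = 0.1824.
n = z²·p(1−p)/E² = 1.960² × 0.1824 / 0.061² = 3.8416 × 0.1824 / 0.003721 ≈ 188.31.
Rounding up gives n = 189.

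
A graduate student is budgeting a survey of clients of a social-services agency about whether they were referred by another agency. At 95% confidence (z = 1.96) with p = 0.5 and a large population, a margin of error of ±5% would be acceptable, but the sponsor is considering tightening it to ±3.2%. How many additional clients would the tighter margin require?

At ±5%: n = 1.96² × 0.2500 / 0.050² ≈ 384.16 → 385.
At ±3.2%: n = 1.96² × 0.2500 / 0.032² ≈ 937.89 → 938.
Additional respondents: 938 − 385 = 553.

553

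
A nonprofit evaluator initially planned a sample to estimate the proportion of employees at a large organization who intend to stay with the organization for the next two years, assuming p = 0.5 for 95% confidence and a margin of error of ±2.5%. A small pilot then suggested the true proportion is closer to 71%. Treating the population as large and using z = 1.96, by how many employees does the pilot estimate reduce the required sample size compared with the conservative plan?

271

Conservative (p = 0.5): n = 1.96² × 0.25 / 0.025² ≈ 1536.64 → 1537.
Using p = 0.71: p(1−p) = 0.2059, so n = 1.96² × 0.2059 / 0.025² ≈ 1265.58 → 1266.
Reduction: 1537 − 1266 = 271.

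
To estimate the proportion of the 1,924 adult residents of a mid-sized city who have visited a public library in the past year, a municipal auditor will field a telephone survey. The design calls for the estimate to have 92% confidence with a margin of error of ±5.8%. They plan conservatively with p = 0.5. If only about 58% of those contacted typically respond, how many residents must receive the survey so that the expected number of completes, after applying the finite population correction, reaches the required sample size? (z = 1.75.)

Completed interviews needed (unadjusted): n₀ = 1.75² × 0.2500 / 0.058² ≈ 227.59 → 228.
FPC for N = 1,924: n = 228 / (1 + 227/1924) = 228 / 1.1180 ≈ 203.94 → 204.
At a 58% response rate, contacts needed = 204 / 0.58 ≈ 351.72 → 352.

352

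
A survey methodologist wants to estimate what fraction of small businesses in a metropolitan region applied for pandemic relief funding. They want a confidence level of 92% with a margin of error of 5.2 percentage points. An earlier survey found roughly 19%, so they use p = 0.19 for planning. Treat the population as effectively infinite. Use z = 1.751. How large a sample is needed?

175

With p = 0.19, p(1−p) = 0.1539.
n = z²·p(1−p)/E² = 1.751² × 0.1539 / 0.052² = 3.0660 × 0.1539 / 0.002704 ≈ 174.50.
Rounding up gives n = 175.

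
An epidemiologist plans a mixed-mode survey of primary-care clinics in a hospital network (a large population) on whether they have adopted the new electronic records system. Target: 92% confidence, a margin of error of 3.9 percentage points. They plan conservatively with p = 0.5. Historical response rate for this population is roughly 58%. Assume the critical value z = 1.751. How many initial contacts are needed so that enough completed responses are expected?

869

Completed interviews needed: n₀ = 1.751² × 0.2500 / 0.039² ≈ 503.94 → 504.
At a 58% response rate, contacts needed = 504 / 0.58 ≈ 868.97 → 869.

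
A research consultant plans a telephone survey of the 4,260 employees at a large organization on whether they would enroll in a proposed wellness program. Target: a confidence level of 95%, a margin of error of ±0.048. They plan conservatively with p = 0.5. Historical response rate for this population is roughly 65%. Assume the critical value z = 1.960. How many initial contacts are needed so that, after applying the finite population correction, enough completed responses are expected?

Completed interviews needed (unadjusted): n₀ = 1.960² × 0.2500 / 0.048² ≈ 416.84 → 417.
FPC for N = 4,260: n = 417 / (1 + 416/4260) = 417 / 1.0977 ≈ 379.90 → 380.
At a 65% response rate, contacts needed = 380 / 0.65 ≈ 584.62 → 585.

585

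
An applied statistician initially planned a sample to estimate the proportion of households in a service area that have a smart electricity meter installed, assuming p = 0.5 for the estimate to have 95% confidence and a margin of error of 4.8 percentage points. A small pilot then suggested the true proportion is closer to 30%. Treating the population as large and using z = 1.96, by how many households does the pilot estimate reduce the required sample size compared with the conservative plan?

66

Conservative (p = 0.5): n = 1.96² × 0.25 / 0.048² ≈ 416.84 → 417.
Using p = 0.30: p(1−p) = 0.2100, so n = 1.96² × 0.2100 / 0.048² ≈ 350.15 → 351.
Reduction: 417 − 351 = 66.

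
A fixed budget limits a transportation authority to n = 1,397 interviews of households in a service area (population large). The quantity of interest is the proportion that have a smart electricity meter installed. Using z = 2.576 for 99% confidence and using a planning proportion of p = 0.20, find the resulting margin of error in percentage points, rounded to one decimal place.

2.8

SE(p̂) = √[p(1−p)/n] = √[0.1600/1397] = 0.01070.
E = z × SE = 2.576 × 0.01070 = 0.02757, or 2.8 percentage points.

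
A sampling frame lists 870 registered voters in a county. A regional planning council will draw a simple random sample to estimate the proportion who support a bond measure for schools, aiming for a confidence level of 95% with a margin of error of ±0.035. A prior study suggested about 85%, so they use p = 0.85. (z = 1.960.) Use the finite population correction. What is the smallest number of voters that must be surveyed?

Unadjusted: n₀ = 1.960² × 0.85 × 0.15 / 0.035² ≈ 399.84, so n₀ = 400.
Finite population correction with N = 870: n = n₀ / (1 + (n₀−1)/N) = 400 / (1 + 399/870) = 400 / 1.4586 ≈ 274.23.
Rounding up, n = 275.

275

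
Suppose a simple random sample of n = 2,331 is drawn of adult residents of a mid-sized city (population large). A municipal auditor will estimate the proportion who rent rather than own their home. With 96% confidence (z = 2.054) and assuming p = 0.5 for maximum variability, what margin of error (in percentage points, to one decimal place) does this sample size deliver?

SE(p̂) = √[p(1−p)/n] = √[0.2500/2331] = 0.01036.
E = z × SE = 2.054 × 0.01036 = 0.02127, or 2.1 percentage points.

2.1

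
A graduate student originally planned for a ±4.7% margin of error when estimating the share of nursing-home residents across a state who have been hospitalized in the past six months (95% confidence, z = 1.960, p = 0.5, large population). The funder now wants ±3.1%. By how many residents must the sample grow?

At ±4.7%: n = 1.960² × 0.2500 / 0.047² ≈ 434.77 → 435.
At ±3.1%: n = 1.960² × 0.2500 / 0.031² ≈ 999.38 → 1000.
Additional respondents: 1000 − 435 = 565.

565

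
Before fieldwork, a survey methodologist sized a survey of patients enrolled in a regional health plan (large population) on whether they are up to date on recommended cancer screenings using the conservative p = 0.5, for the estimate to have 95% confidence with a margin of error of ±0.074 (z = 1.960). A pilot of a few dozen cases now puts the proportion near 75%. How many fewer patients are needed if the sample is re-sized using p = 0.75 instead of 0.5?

44

Conservative (p = 0.5): n = 1.960² × 0.25 / 0.074² ≈ 175.38 → 176.
Using p = 0.75: p(1−p) = 0.1875, so n = 1.960² × 0.1875 / 0.074² ≈ 131.54 → 132.
Reduction: 176 − 132 = 44.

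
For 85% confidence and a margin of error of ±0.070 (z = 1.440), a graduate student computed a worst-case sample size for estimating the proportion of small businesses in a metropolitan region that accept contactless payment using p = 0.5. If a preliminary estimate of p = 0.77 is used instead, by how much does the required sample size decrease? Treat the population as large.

Conservative (p = 0.5): n = 1.440² × 0.25 / 0.070² ≈ 105.80 → 106.
Using p = 0.77: p(1−p) = 0.1771, so n = 1.440² × 0.1771 / 0.070² ≈ 74.95 → 75.
Reduction: 106 − 75 = 31.

31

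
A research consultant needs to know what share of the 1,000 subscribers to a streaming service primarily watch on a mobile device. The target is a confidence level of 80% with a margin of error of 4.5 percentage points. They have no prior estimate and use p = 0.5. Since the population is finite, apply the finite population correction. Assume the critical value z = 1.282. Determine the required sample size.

169

Unadjusted: n₀ = 1.282² × 0.50 × 0.50 / 0.045² ≈ 202.90, so n₀ = 203.
Finite population correction with N = 1,000: n = n₀ / (1 + (n₀−1)/N) = 203 / (1 + 202/1000) = 203 / 1.2020 ≈ 168.89.
Rounding up, n = 169.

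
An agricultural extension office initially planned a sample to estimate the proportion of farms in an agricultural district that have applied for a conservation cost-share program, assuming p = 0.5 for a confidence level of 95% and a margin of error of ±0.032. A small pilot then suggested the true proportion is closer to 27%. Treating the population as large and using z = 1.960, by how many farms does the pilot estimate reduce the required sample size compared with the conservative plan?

Conservative (p = 0.5): n = 1.960² × 0.25 / 0.032² ≈ 937.89 → 938.
Using p = 0.27: p(1−p) = 0.1971, so n = 1.960² × 0.1971 / 0.032² ≈ 739.43 → 740.
Reduction: 938 − 740 = 198.

198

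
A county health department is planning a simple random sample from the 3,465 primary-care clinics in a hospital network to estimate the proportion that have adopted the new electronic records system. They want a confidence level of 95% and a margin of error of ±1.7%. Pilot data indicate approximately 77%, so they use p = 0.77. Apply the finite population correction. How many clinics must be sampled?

For 95% confidence, z = 1.96.
Unadjusted: n₀ = 1.96² × 0.77 × 0.23 / 0.017² ≈ 2354.14, so n₀ = 2355.
Finite population correction with N = 3,465: n = n₀ / (1 + (n₀−1)/N) = 2355 / (1 + 2354/3465) = 2355 / 1.6794 ≈ 1402.32.
Rounding up, n = 1403.

1403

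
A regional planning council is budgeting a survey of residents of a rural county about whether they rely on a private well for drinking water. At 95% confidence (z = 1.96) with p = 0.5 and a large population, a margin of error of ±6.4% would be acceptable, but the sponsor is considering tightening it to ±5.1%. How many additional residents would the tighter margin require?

135

At ±6.4%: n = 1.96² × 0.2500 / 0.064² ≈ 234.47 → 235.
At ±5.1%: n = 1.96² × 0.2500 / 0.051² ≈ 369.24 → 370.
Additional respondents: 370 − 235 = 135.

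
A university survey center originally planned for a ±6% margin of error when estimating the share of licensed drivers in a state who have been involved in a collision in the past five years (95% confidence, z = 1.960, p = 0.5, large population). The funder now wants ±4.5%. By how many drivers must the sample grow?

208

At ±6%: n = 1.960² × 0.2500 / 0.060² ≈ 266.78 → 267.
At ±4.5%: n = 1.960² × 0.2500 / 0.045² ≈ 474.27 → 475.
Additional respondents: 475 − 267 = 208.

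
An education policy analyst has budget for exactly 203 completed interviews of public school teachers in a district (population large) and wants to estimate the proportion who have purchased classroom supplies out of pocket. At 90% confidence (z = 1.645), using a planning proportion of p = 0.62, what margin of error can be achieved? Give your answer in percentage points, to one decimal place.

5.6

SE(p̂) = √[p(1−p)/n] = √[0.2356/203] = 0.03407.
E = z × SE = 1.645 × 0.03407 = 0.05604, or 5.6 percentage points.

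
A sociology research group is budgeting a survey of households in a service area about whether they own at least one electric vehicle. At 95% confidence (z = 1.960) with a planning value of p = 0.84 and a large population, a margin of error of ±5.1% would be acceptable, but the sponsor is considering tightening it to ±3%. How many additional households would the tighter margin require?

375

At ±5.1%: n = 1.960² × 0.1344 / 0.051² ≈ 198.50 → 199.
At ±3%: n = 1.960² × 0.1344 / 0.030² ≈ 573.68 → 574.
Additional respondents: 574 − 199 = 375.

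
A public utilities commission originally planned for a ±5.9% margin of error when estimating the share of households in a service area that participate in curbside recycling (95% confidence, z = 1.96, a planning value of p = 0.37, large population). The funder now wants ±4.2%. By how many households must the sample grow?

250

At ±5.9%: n = 1.96² × 0.2331 / 0.059² ≈ 257.25 → 258.
At ±4.2%: n = 1.96² × 0.2331 / 0.042² ≈ 507.64 → 508.
Additional respondents: 508 − 258 = 250.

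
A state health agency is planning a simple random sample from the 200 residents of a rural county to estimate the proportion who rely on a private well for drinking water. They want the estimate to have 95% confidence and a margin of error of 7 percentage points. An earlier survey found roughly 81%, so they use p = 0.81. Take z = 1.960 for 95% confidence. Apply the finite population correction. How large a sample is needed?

76

Unadjusted: n₀ = 1.960² × 0.81 × 0.19 / 0.070² ≈ 120.66, so n₀ = 121.
Finite population correction with N = 200: n = n₀ / (1 + (n₀−1)/N) = 121 / (1 + 120/200) = 121 / 1.6000 ≈ 75.62.
Rounding up, n = 76.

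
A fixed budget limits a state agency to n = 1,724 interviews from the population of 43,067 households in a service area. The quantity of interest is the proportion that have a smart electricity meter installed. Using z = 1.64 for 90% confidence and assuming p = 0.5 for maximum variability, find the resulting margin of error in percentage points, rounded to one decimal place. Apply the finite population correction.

Finite-population factor: (N−n)/(N−1) = (43067−1724)/(43067−1) = 0.9600.
SE(p̂) = √[p(1−p)/n · (N−n)/(N−1)] = √[0.2500/1724 × 0.9600] = 0.01180.
E = z × SE = 1.64 × 0.01180 = 0.01935 ≈ 1.9 percentage points.

1.9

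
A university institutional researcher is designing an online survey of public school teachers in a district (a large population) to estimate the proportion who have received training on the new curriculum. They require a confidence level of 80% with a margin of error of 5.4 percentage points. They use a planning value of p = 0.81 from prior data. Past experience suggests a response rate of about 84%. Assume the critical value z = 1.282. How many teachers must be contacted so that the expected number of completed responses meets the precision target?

104

Completed interviews needed: n₀ = 1.282² × 0.1539 / 0.054² ≈ 86.74 → 87.
At an 84% response rate, contacts needed = 87 / 0.84 ≈ 103.57 → 104.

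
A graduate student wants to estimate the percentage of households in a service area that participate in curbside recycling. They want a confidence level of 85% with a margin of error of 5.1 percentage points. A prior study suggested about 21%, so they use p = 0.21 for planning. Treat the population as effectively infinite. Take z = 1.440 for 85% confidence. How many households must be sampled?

133

With p = 0.21, p(1−p) = 0.1659.
n = z²·p(1−p)/E² = 1.440² × 0.1659 / 0.051² = 2.0736 × 0.1659 / 0.002601 ≈ 132.26.
Rounding up gives n = 133.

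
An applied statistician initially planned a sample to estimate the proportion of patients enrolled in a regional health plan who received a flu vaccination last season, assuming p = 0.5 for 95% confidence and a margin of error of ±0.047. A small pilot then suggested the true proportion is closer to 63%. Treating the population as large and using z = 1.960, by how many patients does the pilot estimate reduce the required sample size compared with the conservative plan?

29

Conservative (p = 0.5): n = 1.960² × 0.25 / 0.047² ≈ 434.77 → 435.
Using p = 0.63: p(1−p) = 0.2331, so n = 1.960² × 0.2331 / 0.047² ≈ 405.38 → 406.
Reduction: 435 − 406 = 29.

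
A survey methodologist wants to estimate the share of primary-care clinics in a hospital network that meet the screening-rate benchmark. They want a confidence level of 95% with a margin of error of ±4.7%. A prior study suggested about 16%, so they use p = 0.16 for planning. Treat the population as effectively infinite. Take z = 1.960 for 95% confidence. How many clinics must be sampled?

With p = 0.16, p(1−p) = 0.1344.
n = z²·p(1−p)/E² = 1.960² × 0.1344 / 0.047² = 3.8416 × 0.1344 / 0.002209 ≈ 233.73.
Rounding up gives n = 234.

234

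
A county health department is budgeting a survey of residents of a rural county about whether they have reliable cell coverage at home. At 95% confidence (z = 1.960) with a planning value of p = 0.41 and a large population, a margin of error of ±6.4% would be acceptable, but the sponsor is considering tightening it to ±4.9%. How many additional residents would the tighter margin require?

161

At ±6.4%: n = 1.960² × 0.2419 / 0.064² ≈ 226.88 → 227.
At ±4.9%: n = 1.960² × 0.2419 / 0.049² ≈ 387.04 → 388.
Additional respondents: 388 − 227 = 161.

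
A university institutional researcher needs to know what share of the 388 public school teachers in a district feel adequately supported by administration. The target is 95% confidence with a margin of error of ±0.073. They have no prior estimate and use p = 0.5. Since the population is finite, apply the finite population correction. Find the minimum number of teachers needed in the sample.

For 95% confidence, z = 1.960.
Unadjusted: n₀ = 1.960² × 0.50 × 0.50 / 0.073² ≈ 180.22, so n₀ = 181.
Finite population correction with N = 388: n = n₀ / (1 + (n₀−1)/N) = 181 / (1 + 180/388) = 181 / 1.4639 ≈ 123.64.
Rounding up, n = 124.

124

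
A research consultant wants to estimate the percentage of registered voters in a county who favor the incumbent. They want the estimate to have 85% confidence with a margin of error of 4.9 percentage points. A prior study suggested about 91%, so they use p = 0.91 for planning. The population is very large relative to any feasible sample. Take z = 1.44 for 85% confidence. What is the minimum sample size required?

With p = 0.91, p(1−p) = 0.0819.
n = z²·p(1−p)/E² = 1.44² × 0.0819 / 0.049² = 2.0736 × 0.0819 / 0.002401 ≈ 70.73.
Rounding up gives n = 71.

71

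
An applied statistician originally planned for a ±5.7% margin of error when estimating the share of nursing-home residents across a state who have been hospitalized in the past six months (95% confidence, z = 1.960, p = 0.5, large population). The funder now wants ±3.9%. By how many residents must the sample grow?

At ±5.7%: n = 1.960² × 0.2500 / 0.057² ≈ 295.60 → 296.
At ±3.9%: n = 1.960² × 0.2500 / 0.039² ≈ 631.43 → 632.
Additional respondents: 632 − 296 = 336.

336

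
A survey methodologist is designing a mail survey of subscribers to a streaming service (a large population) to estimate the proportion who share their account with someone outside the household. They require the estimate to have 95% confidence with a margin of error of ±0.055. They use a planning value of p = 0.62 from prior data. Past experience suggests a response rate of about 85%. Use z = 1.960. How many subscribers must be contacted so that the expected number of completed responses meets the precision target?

Completed interviews needed: n₀ = 1.960² × 0.2356 / 0.055² ≈ 299.20 → 300.
At an 85% response rate, contacts needed = 300 / 0.85 ≈ 352.94 → 353.

353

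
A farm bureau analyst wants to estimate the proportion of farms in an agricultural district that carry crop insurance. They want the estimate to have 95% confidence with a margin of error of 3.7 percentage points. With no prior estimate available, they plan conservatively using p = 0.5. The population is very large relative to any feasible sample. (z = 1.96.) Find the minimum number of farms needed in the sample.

With p = 0.5, p(1−p) = 0.25.
n = z²·p(1−p)/E² = 1.96² × 0.2500 / 0.037² = 3.8416 × 0.2500 / 0.001369 ≈ 701.53.
Rounding up gives n = 702.

702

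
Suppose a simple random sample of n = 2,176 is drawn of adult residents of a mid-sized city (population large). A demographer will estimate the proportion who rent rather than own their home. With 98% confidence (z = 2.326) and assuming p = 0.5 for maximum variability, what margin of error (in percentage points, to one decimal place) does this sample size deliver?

2.5

SE(p̂) = √[p(1−p)/n] = √[0.2500/2176] = 0.01072.
E = z × SE = 2.326 × 0.01072 = 0.02493, or 2.5 percentage points.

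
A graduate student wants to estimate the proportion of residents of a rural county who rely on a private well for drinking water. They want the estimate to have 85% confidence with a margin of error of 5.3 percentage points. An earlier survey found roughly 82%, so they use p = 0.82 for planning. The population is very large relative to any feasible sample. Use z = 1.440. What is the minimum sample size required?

With p = 0.82, p(1−p) = 0.1476.
n = z²·p(1−p)/E² = 1.440² × 0.1476 / 0.053² = 2.0736 × 0.1476 / 0.002809 ≈ 108.96.
Rounding up gives n = 109.

109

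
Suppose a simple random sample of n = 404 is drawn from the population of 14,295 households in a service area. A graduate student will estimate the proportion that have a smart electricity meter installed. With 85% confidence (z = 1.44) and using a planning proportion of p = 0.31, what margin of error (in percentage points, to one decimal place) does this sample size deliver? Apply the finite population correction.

Finite-population factor: (N−n)/(N−1) = (14295−404)/(14295−1) = 0.9718.
SE(p̂) = √[p(1−p)/n · (N−n)/(N−1)] = √[0.2139/404 × 0.9718] = 0.02268.
E = z × SE = 1.44 × 0.02268 = 0.03266 ≈ 3.3 percentage points.

3.3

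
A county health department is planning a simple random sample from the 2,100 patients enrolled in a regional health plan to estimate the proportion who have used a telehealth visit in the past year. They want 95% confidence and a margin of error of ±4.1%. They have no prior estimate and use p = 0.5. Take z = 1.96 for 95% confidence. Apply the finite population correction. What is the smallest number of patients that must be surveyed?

Unadjusted: n₀ = 1.96² × 0.50 × 0.50 / 0.041² ≈ 571.33, so n₀ = 572.
Finite population correction with N = 2,100: n = n₀ / (1 + (n₀−1)/N) = 572 / (1 + 571/2100) = 572 / 1.2719 ≈ 449.72.
Rounding up, n = 450.

450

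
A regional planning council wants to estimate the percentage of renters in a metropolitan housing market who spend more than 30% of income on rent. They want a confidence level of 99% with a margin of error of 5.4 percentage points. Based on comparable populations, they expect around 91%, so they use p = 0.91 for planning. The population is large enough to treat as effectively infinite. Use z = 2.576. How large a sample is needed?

With p = 0.91, p(1−p) = 0.0819.
n = z²·p(1−p)/E² = 2.576² × 0.0819 / 0.054² = 6.6358 × 0.0819 / 0.002916 ≈ 186.38.
Rounding up gives n = 187.

187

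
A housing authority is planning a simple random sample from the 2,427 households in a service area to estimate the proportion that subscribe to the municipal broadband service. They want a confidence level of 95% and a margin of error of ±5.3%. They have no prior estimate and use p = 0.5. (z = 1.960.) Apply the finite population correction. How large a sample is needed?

300

Unadjusted: n₀ = 1.960² × 0.50 × 0.50 / 0.053² ≈ 341.90, so n₀ = 342.
Finite population correction with N = 2,427: n = n₀ / (1 + (n₀−1)/N) = 342 / (1 + 341/2427) = 342 / 1.1405 ≈ 299.87.
Rounding up, n = 300.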